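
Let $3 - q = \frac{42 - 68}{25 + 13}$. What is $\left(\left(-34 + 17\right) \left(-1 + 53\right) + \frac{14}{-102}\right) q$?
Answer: $- \frac{3156370}{969} \approx -3257.3$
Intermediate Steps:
$q = \frac{70}{19}$ ($q = 3 - \frac{42 - 68}{25 + 13} = 3 - - \frac{26}{38} = 3 - \left(-26\right) \frac{1}{38} = 3 - - \frac{13}{19} = 3 + \frac{13}{19} = \frac{70}{19} \approx 3.6842$)
$\left(\left(-34 + 17\right) \left(-1 + 53\right) + \frac{14}{-102}\right) q = \left(\left(-34 + 17\right) \left(-1 + 53\right) + \frac{14}{-102}\right) \frac{70}{19} = \left(\left(-17\right) 52 + 14 \left(- \frac{1}{102}\right)\right) \frac{70}{19} = \left(-884 - \frac{7}{51}\right) \frac{70}{19} = \left(- \frac{45091}{51}\right) \frac{70}{19} = - \frac{3156370}{969}$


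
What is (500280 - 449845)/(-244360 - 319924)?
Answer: -7205/80612 ≈ -0.089379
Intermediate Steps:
(500280 - 449845)/(-244360 - 319924) = 50435/(-564284) = 50435*(-1/564284) = -7205/80612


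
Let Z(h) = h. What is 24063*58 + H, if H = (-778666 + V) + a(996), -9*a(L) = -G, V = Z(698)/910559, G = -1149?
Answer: 1685063186873/2731677 ≈ 6.1686e+5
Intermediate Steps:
V = 698/910559 ≈ 0.00076656
a(L) = -383/3 (a(L) = -(-1)*(-1149)/9 = -1/9*1149 = -383/3)
H = -2127412744885/2731677 (H = (-778666 + 698/910559) - 383/3 = -709021333596/910559 - 383/3 = -2127412744885/2731677 ≈ -7.7879e+5)
24063*58 + H = 24063*58 - 2127412744885/2731677 = 1395654 - 2127412744885/2731677 = 1685063186873/2731677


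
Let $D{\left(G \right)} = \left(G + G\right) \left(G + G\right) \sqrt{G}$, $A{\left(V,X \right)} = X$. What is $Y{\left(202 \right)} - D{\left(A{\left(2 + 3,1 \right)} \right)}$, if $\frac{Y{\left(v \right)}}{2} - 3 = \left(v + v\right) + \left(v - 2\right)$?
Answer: $1210$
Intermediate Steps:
$D{\left(G \right)} = 4 G^{\frac{5}{2}}$ ($D{\left(G \right)} = 2 G 2 G \sqrt{G} = 4 G^{2} \sqrt{G} = 4 G^{\frac{5}{2}}$)
$Y{\left(v \right)} = 2 + 6 v$ ($Y{\left(v \right)} = 6 + 2 \left(\left(v + v\right) + \left(v - 2\right)\right) = 6 + 2 \left(2 v + \left(-2 + v\right)\right) = 6 + 2 \left(-2 + 3 v\right) = 6 + \left(-4 + 6 v\right) = 2 + 6 v$)
$Y{\left(202 \right)} - D{\left(A{\left(2 + 3,1 \right)} \right)} = \left(2 + 6 \cdot 202\right) - 4 \cdot 1^{\frac{5}{2}} = \left(2 + 1212\right) - 4 \cdot 1 = 1214 - 4 = 1210$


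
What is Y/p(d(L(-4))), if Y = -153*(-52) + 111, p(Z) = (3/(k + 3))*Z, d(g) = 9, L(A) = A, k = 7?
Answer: 26890/9 ≈ 2987.8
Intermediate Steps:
p(Z) = 3*Z/10 (p(Z) = (3/(7 + 3))*Z = (3/10)*Z = ((⅒)*3)*Z = 3*Z/10)
Y = 8067 (Y = 7956 + 111 = 8067)
Y/p(d(L(-4))) = 8067/(((3/10)*9)) = 8067/(27/10) = 8067*(10/27) = 26890/9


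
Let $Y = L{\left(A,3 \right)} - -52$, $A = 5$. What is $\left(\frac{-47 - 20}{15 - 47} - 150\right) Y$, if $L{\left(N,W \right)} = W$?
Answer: $- \frac{260315}{32} \approx -8134.8$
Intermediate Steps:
$Y = 55$ ($Y = 3 - -52 = 3 + 52 = 55$)
$\left(\frac{-47 - 20}{15 - 47} - 150\right) Y = \left(\frac{-47 - 20}{15 - 47} - 150\right) 55 = \left(- \frac{67}{-32} - 150\right) 55 = \left(\left(-67\right) \left(- \frac{1}{32}\right) - 150\right) 55 = \left(\frac{67}{32} - 150\right) 55 = \left(- \frac{4733}{32}\right) 55 = - \frac{260315}{32}$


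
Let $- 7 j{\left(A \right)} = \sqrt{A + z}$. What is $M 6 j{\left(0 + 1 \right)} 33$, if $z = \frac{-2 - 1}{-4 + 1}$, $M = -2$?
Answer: $\frac{396 \sqrt{2}}{7} \approx 80.004$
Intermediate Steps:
$z = 1$ ($z = - \frac{3}{-3} = \left(-3\right) \left(- \frac{1}{3}\right) = 1$)
$j{\left(A \right)} = - \frac{\sqrt{1 + A}}{7}$ ($j{\left(A \right)} = - \frac{\sqrt{A + 1}}{7} = - \frac{\sqrt{1 + A}}{7}$)
$M 6 j{\left(0 + 1 \right)} 33 = \left(-2\right) 6 \left(- \frac{\sqrt{1 + \left(0 + 1\right)}}{7}\right) 33 = - 12 \left(- \frac{\sqrt{1 + 1}}{7}\right) 33 = - 12 \left(- \frac{\sqrt{2}}{7}\right) 33 = \frac{12 \sqrt{2}}{7} \cdot 33 = \frac{396 \sqrt{2}}{7}$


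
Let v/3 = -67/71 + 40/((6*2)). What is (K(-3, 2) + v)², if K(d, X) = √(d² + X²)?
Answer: 324614/5041 + 1018*√13/71 ≈ 116.09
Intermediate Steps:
v = 509/71 (v = 3*(-67/71 + 40/((6*2))) = 3*(-67*1/71 + 40/12) = 3*(-67/71 + 40*(1/12)) = 3*(-67/71 + 10/3) = 3*(509/213) = 509/71 ≈ 7.1690)
K(d, X) = √(X² + d²)
(K(-3, 2) + v)² = (√(2² + (-3)²) + 509/71)² = (√(4 + 9) + 509/71)² = (√13 + 509/71)² = (509/71 + √13)²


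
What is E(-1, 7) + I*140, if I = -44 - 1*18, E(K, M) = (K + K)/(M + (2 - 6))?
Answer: -26042/3 ≈ -8680.7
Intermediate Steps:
E(K, M) = 2*K/(-4 + M) (E(K, M) = (2*K)/(M - 4) = (2*K)/(-4 + M) = 2*K/(-4 + M))
I = -62 (I = -44 - 18 = -62)
E(-1, 7) + I*140 = 2*(-1)/(-4 + 7) - 62*140 = 2*(-1)/3 - 8680 = 2*(-1)*(⅓) - 8680 = -⅔ - 8680 = -26042/3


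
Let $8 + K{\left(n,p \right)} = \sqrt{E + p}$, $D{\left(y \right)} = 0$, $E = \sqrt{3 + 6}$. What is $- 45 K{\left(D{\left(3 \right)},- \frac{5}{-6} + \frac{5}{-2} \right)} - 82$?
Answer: $278 - 30 \sqrt{3} \approx 226.04$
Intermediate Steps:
$E = 3$ ($E = \sqrt{9} = 3$)
$K{\left(n,p \right)} = -8 + \sqrt{3 + p}$
$- 45 K{\left(D{\left(3 \right)},- \frac{5}{-6} + \frac{5}{-2} \right)} - 82 = - 45 \left(-8 + \sqrt{3 + \left(- \frac{5}{-6} + \frac{5}{-2}\right)}\right) - 82 = - 45 \left(-8 + \sqrt{3 + \left(\left(-5\right) \left(- \frac{1}{6}\right) + 5 \left(- \frac{1}{2}\right)\right)}\right) - 82 = - 45 \left(-8 + \sqrt{3 + \left(\frac{5}{6} - \frac{5}{2}\right)}\right) - 82 = - 45 \left(-8 + \sqrt{3 - \frac{5}{3}}\right) - 82 = - 45 \left(-8 + \sqrt{\frac{4}{3}}\right) - 82 = - 45 \left(-8 + \frac{2 \sqrt{3}}{3}\right) - 82 = \left(360 - 30 \sqrt{3}\right) - 82 = 278 - 30 \sqrt{3}$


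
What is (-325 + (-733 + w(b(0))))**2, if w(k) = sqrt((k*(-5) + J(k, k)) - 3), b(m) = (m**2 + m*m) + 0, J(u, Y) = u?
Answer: (1058 - I*sqrt(3))**2 ≈ 1.1194e+6 - 3665.0*I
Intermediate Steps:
b(m) = 2*m**2 (b(m) = (m**2 + m**2) + 0 = 2*m**2 + 0 = 2*m**2)
w(k) = sqrt(-3 - 4*k) (w(k) = sqrt((k*(-5) + k) - 3) = sqrt((-5*k + k) - 3) = sqrt(-4*k - 3) = sqrt(-3 - 4*k))
(-325 + (-733 + w(b(0))))**2 = (-325 + (-733 + sqrt(-3 - 8*0**2)))**2 = (-325 + (-733 + sqrt(-3 - 8*0)))**2 = (-325 + (-733 + sqrt(-3 - 4*0)))**2 = (-325 + (-733 + sqrt(-3 + 0)))**2 = (-325 + (-733 + sqrt(-3)))**2 = (-325 + (-733 + I*sqrt(3)))**2 = (-1058 + I*sqrt(3))**2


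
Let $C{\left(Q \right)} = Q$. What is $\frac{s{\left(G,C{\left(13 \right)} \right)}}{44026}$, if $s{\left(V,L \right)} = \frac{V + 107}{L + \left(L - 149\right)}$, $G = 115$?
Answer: $- \frac{37}{902533} \approx -4.0996 \cdot 10^{-5}$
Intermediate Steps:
$s{\left(V,L \right)} = \frac{107 + V}{-149 + 2 L}$ ($s{\left(V,L \right)} = \frac{107 + V}{L + \left(-149 + L\right)} = \frac{107 + V}{-149 + 2 L}$)
$\frac{s{\left(G,C{\left(13 \right)} \right)}}{44026} = \frac{\frac{1}{-149 + 2 \cdot 13} \left(107 + 115\right)}{44026} = \frac{1}{-149 + 26} \cdot 222 \cdot \frac{1}{44026} = \frac{1}{-123} \cdot 222 \cdot \frac{1}{44026} = \left(- \frac{1}{123}\right) 222 \cdot \frac{1}{44026} = \left(- \frac{74}{41}\right) \frac{1}{44026} = - \frac{37}{902533}$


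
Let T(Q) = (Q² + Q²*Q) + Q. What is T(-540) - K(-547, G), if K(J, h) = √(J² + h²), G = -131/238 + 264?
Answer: -157172940 - √20879809997/238 ≈ -1.5717e+8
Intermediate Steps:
T(Q) = Q + Q² + Q³ (T(Q) = (Q² + Q³) + Q = Q + Q² + Q³)
G = 62701/238 (G = -131*1/238 + 264 = -131/238 + 264 = 62701/238 ≈ 263.45)
T(-540) - K(-547, G) = -540*(1 - 540 + (-540)²) - √((-547)² + (62701/238)²) = -540*(1 - 540 + 291600) - √(299209 + 3931415401/56644) = -540*291061 - √(20879809997/56644) = -157172940 - √20879809997/238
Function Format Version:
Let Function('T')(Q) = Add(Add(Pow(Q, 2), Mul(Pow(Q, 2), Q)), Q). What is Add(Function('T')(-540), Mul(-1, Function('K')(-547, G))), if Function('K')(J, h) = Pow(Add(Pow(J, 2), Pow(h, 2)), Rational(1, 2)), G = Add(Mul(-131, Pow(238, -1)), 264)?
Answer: Add(-157172940, Mul(Rational(-1, 238), Pow(20879809997, Rational(1, 2)))) ≈ -1.5717e+8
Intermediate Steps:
Function('T')(Q) = Add(Q, Pow(Q, 2), Pow(Q, 3)) (Function('T')(Q) = Add(Add(Pow(Q, 2), Pow(Q, 3)), Q) = Add(Q, Pow(Q, 2), Pow(Q, 3)))
G = Rational(62701, 238) (G = Add(Mul(-131, Rational(1, 238)), 264) = Add(Rational(-131, 238), 264) = Rational(62701, 238) ≈ 263.45)
Add(Function('T')(-540), Mul(-1, Function('K')(-547, G))) = Add(Mul(-540, Add(1, -540, Pow(-540, 2))), Mul(-1, Pow(Add(Pow(-547, 2), Pow(Rational(62701, 238), 2)), Rational(1, 2)))) = Add(Mul(-540, Add(1, -540, 291600)), Mul(-1, Pow(Add(299209, Rational(3931415401, 56644)), Rational(1, 2)))) = Add(Mul(-540, 291061), Mul(-1, Pow(Rational(20879809997, 56644), Rational(1, 2)))) = Add(-157172940, Mul(-1, Mul(Rational(1, 238), Pow(20879809997, Rational(1, 2))))) = Add(-157172940, Mul(Rational(-1, 238), Pow(20879809997, Rational(1, 2))))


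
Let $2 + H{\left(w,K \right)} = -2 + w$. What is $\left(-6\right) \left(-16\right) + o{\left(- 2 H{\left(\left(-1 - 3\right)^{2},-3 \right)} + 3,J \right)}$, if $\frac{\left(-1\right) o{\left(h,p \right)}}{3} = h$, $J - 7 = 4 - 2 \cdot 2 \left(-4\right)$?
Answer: $159$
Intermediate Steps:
$H{\left(w,K \right)} = -4 + w$ ($H{\left(w,K \right)} = -2 + \left(-2 + w\right) = -4 + w$)
$J = 27$ ($J = 7 - \left(-4 + 2 \cdot 2 \left(-4\right)\right) = 7 - \left(-4 + 4 \left(-4\right)\right) = 7 + \left(4 - -16\right) = 7 + \left(4 + 16\right) = 7 + 20 = 27$)
$o{\left(h,p \right)} = - 3 h$
$\left(-6\right) \left(-16\right) + o{\left(- 2 H{\left(\left(-1 - 3\right)^{2},-3 \right)} + 3,J \right)} = \left(-6\right) \left(-16\right) - 3 \left(- 2 \left(-4 + \left(-1 - 3\right)^{2}\right) + 3\right) = 96 - 3 \left(- 2 \left(-4 + \left(-4\right)^{2}\right) + 3\right) = 96 - 3 \left(- 2 \left(-4 + 16\right) + 3\right) = 96 - 3 \left(\left(-2\right) 12 + 3\right) = 96 - 3 \left(-24 + 3\right) = 96 - -63 = 96 + 63 = 159$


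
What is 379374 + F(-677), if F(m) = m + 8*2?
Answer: 378713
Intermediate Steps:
F(m) = 16 + m (F(m) = m + 16 = 16 + m)
379374 + F(-677) = 379374 + (16 - 677) = 379374 - 661 = 378713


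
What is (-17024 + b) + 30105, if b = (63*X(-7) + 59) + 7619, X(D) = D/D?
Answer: 20822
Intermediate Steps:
X(D) = 1
b = 7741 (b = (63*1 + 59) + 7619 = (63 + 59) + 7619 = 122 + 7619 = 7741)
(-17024 + b) + 30105 = (-17024 + 7741) + 30105 = -9283 + 30105 = 20822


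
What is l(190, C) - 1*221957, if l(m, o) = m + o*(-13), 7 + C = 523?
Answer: -228475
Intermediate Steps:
C = 516 (C = -7 + 523 = 516)
l(m, o) = m - 13*o
l(190, C) - 1*221957 = (190 - 13*516) - 1*221957 = (190 - 6708) - 221957 = -6518 - 221957 = -228475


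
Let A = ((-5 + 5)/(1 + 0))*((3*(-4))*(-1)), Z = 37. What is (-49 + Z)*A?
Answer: 0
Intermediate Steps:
A = 0 (A = (0/1)*(-12*(-1)) = (0*1)*12 = 0*12 = 0)
(-49 + Z)*A = (-49 + 37)*0 = -12*0 = 0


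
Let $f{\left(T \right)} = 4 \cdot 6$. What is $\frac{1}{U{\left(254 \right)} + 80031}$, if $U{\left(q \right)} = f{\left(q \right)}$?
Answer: $\frac{1}{80055} \approx 1.2491 \cdot 10^{-5}$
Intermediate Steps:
$f{\left(T \right)} = 24$
$U{\left(q \right)} = 24$
$\frac{1}{U{\left(254 \right)} + 80031} = \frac{1}{24 + 80031} = \frac{1}{80055}$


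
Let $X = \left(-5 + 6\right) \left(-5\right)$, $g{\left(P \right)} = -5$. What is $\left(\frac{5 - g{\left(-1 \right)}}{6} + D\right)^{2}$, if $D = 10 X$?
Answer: $\frac{21025}{9} \approx 2336.1$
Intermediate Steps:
$X = -5$ ($X = 1 \left(-5\right) = -5$)
$D = -50$ ($D = 10 \left(-5\right) = -50$)
$\left(\frac{5 - g{\left(-1 \right)}}{6} + D\right)^{2} = \left(\frac{5 - -5}{6} - 50\right)^{2} = \left(\frac{5 + 5}{6} - 50\right)^{2} = \left(\frac{1}{6} \cdot 10 - 50\right)^{2} = \left(\frac{5}{3} - 50\right)^{2} = \left(- \frac{145}{3}\right)^{2} = \frac{21025}{9}$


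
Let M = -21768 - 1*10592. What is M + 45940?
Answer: 13580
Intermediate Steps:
M = -32360 (M = -21768 - 10592 = -32360)
M + 45940 = -32360 + 45940 = 13580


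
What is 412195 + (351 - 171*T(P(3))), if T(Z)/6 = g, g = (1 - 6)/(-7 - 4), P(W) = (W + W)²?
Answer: 4532876/11 ≈ 4.1208e+5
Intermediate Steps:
P(W) = 4*W² (P(W) = (2*W)² = 4*W²)
g = 5/11 (g = -5/(-11) = -5*(-1/11) = 5/11 ≈ 0.45455)
T(Z) = 30/11 (T(Z) = 6*(5/11) = 30/11)
412195 + (351 - 171*T(P(3))) = 412195 + (351 - 171*30/11) = 412195 + (351 - 5130/11) = 412195 - 1269/11 = 4532876/11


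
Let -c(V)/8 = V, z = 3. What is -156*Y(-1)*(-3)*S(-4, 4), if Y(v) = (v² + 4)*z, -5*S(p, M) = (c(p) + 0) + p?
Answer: -39312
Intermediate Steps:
c(V) = -8*V
S(p, M) = 7*p/5 (S(p, M) = -((-8*p + 0) + p)/5 = -(-8*p + p)/5 = -(-7)*p/5 = 7*p/5)
Y(v) = 12 + 3*v² (Y(v) = (v² + 4)*3 = (4 + v²)*3 = 12 + 3*v²)
-156*Y(-1)*(-3)*S(-4, 4) = -156*(12 + 3*(-1)²)*(-3)*(7/5)*(-4) = -156*(12 + 3*1)*(-3)*(-28)/5 = -156*(12 + 3)*(-3)*(-28)/5 = -156*15*(-3)*(-28)/5 = -(-7020)*(-28)/5 = -156*252 = -39312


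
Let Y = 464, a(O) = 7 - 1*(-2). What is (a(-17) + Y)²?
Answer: 223729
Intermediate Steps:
a(O) = 9 (a(O) = 7 + 2 = 9)
(a(-17) + Y)² = (9 + 464)² = 473² = 223729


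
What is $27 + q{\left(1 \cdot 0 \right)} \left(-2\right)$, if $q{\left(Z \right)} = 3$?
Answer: $21$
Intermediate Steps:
$27 + q{\left(1 \cdot 0 \right)} \left(-2\right) = 27 + 3 \left(-2\right) = 27 - 6 = 21$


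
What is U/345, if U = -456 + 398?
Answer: -58/345 ≈ -0.16812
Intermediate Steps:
U = -58
U/345 = -58/345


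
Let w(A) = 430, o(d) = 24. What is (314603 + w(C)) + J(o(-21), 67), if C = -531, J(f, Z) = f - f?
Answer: 315033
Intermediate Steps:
J(f, Z) = 0
(314603 + w(C)) + J(o(-21), 67) = (314603 + 430) + 0 = 315033 + 0 = 315033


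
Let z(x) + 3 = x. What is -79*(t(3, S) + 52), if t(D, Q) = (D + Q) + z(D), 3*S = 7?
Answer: -13588/3 ≈ -4529.3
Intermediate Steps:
S = 7/3 (S = (⅓)*7 = 7/3 ≈ 2.3333)
z(x) = -3 + x
t(D, Q) = -3 + Q + 2*D (t(D, Q) = (D + Q) + (-3 + D) = -3 + Q + 2*D)
-79*(t(3, S) + 52) = -79*((-3 + 7/3 + 2*3) + 52) = -79*((-3 + 7/3 + 6) + 52) = -79*(16/3 + 52) = -79*172/3 = -13588/3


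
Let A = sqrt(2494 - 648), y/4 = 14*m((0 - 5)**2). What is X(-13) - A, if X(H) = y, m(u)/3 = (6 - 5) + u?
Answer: 4368 - sqrt(1846) ≈ 4325.0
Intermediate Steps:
m(u) = 3 + 3*u (m(u) = 3*((6 - 5) + u) = 3*(1 + u) = 3 + 3*u)
y = 4368 (y = 4*(14*(3 + 3*(0 - 5)**2)) = 4*(14*(3 + 3*(-5)**2)) = 4*(14*(3 + 3*25)) = 4*(14*(3 + 75)) = 4*(14*78) = 4*1092 = 4368)
X(H) = 4368
A = sqrt(1846) ≈ 42.965
X(-13) - A = 4368 - sqrt(1846)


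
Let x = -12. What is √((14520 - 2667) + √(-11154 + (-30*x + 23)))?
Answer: √(11853 + I*√10771) ≈ 108.87 + 0.4766*I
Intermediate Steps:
√((14520 - 2667) + √(-11154 + (-30*x + 23))) = √((14520 - 2667) + √(-11154 + (-30*(-12) + 23))) = √(11853 + √(-11154 + (360 + 23))) = √(11853 + √(-11154 + 383)) = √(11853 + √(-10771)) = √(11853 + I*√10771)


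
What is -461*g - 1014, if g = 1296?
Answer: -598470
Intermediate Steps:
-461*g - 1014 = -461*1296 - 1014 = -597456 - 1014 = -598470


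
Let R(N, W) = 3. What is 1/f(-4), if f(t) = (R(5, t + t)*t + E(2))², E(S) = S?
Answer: 1/100 ≈ 0.010000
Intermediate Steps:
f(t) = (2 + 3*t)² (f(t) = (3*t + 2)² = (2 + 3*t)²)
1/f(-4) = 1/((2 + 3*(-4))²) = 1/((2 - 12)²) = 1/((-10)²) = 1/100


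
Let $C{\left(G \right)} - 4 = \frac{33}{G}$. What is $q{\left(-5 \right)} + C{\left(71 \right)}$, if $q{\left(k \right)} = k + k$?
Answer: $- \frac{393}{71} \approx -5.5352$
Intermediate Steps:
$C{\left(G \right)} = 4 + \frac{33}{G}$
$q{\left(k \right)} = 2 k$
$q{\left(-5 \right)} + C{\left(71 \right)} = 2 \left(-5\right) + \left(4 + \frac{33}{71}\right) = -10 + \left(4 + 33 \cdot \frac{1}{71}\right) = -10 + \left(4 + \frac{33}{71}\right) = -10 + \frac{317}{71} = - \frac{393}{71}$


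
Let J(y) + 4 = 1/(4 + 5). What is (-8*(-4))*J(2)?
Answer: -1120/9 ≈ -124.44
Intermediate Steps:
J(y) = -35/9 (J(y) = -4 + 1/(4 + 5) = -4 + 1/9 = -4 + ⅑ = -35/9)
(-8*(-4))*J(2) = -8*(-4)*(-35/9) = 32*(-35/9) = -1120/9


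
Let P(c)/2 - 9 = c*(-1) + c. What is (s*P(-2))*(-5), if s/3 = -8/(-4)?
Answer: -540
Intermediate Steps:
P(c) = 18 (P(c) = 18 + 2*(c*(-1) + c) = 18 + 2*(-c + c) = 18 + 2*0 = 18 + 0 = 18)
s = 6 (s = 3*(-8/(-4)) = 3*(-8*(-¼)) = 3*2 = 6)
(s*P(-2))*(-5) = (6*18)*(-5) = 108*(-5) = -540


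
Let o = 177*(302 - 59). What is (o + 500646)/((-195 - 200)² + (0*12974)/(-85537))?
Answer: 543657/156025 ≈ 3.4844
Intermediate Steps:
o = 43011 (o = 177*243 = 43011)
(o + 500646)/((-195 - 200)² + (0*12974)/(-85537)) = (43011 + 500646)/((-195 - 200)² + (0*12974)/(-85537)) = 543657/((-395)² + 0*(-1/85537)) = 543657/(156025 + 0) = 543657/156025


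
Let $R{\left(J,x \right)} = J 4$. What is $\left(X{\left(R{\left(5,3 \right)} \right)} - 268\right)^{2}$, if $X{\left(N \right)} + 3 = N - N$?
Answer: $73441$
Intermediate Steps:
$R{\left(J,x \right)} = 4 J$
$X{\left(N \right)} = -3$ ($X{\left(N \right)} = -3 + \left(N - N\right) = -3 + 0 = -3$)
$\left(X{\left(R{\left(5,3 \right)} \right)} - 268\right)^{2} = \left(-3 - 268\right)^{2} = \left(-271\right)^{2} = 73441$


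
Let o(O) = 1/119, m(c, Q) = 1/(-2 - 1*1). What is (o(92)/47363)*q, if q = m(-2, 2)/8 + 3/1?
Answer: 71/135268728 ≈ 5.2488e-7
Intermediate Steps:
m(c, Q) = -⅓ (m(c, Q) = 1/(-2 - 1) = 1/(-3) = -⅓)
o(O) = 1/119
q = 71/24 (q = -⅓/8 + 3/1 = -⅓*⅛ + 3*1 = -1/24 + 3 = 71/24 ≈ 2.9583)
(o(92)/47363)*q = ((1/119)/47363)*(71/24) = ((1/119)*(1/47363))*(71/24) = (1/5636197)*(71/24) = 71/135268728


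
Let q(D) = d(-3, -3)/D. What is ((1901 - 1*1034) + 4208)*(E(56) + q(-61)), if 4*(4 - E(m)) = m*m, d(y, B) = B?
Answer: -241453275/61 ≈ -3.9583e+6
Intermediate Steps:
E(m) = 4 - m**2/4 (E(m) = 4 - m*m/4 = 4 - m**2/4)
q(D) = -3/D
((1901 - 1*1034) + 4208)*(E(56) + q(-61)) = ((1901 - 1*1034) + 4208)*((4 - 1/4*56**2) - 3/(-61)) = ((1901 - 1034) + 4208)*((4 - 1/4*3136) - 3*(-1/61)) = (867 + 4208)*((4 - 784) + 3/61) = 5075*(-780 + 3/61) = 5075*(-47577/61) = -241453275/61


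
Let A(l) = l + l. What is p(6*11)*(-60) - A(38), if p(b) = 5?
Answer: -376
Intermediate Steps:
A(l) = 2*l
p(6*11)*(-60) - A(38) = 5*(-60) - 2*38 = -300 - 1*76 = -300 - 76 = -376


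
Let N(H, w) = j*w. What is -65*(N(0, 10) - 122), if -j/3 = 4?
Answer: 15730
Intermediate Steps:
j = -12 (j = -3*4 = -12)
N(H, w) = -12*w
-65*(N(0, 10) - 122) = -65*(-12*10 - 122) = -65*(-120 - 122) = -65*(-242) = 15730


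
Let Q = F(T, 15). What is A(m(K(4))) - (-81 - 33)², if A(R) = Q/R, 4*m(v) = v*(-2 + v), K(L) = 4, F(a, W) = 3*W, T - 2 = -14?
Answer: -25947/2 ≈ -12974.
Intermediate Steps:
T = -12 (T = 2 - 14 = -12)
Q = 45 (Q = 3*15 = 45)
m(v) = v*(-2 + v)/4 (m(v) = (v*(-2 + v))/4 = v*(-2 + v)/4)
A(R) = 45/R
A(m(K(4))) - (-81 - 33)² = 45/(((¼)*4*(-2 + 4))) - (-81 - 33)² = 45/(((¼)*4*2)) - 1*(-114)² = 45/2 - 1*12996 = 45*(½) - 12996 = 45/2 - 12996 = -25947/2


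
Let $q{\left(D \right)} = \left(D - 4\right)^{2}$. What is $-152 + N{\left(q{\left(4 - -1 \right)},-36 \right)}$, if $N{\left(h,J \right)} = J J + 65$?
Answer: $1209$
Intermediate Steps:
$q{\left(D \right)} = \left(-4 + D\right)^{2}$
$N{\left(h,J \right)} = 65 + J^{2}$ ($N{\left(h,J \right)} = J^{2} + 65 = 65 + J^{2}$)
$-152 + N{\left(q{\left(4 - -1 \right)},-36 \right)} = -152 + \left(65 + \left(-36\right)^{2}\right) = -152 + \left(65 + 1296\right) = -152 + 1361 = 1209$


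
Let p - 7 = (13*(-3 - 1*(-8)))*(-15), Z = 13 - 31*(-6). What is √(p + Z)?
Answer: I*√769 ≈ 27.731*I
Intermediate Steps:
Z = 199 (Z = 13 + 186 = 199)
p = -968 (p = 7 + (13*(-3 - 1*(-8)))*(-15) = 7 + (13*(-3 + 8))*(-15) = 7 + (13*5)*(-15) = 7 + 65*(-15) = 7 - 975 = -968)
√(p + Z) = √(-968 + 199) = √(-769) = I*√769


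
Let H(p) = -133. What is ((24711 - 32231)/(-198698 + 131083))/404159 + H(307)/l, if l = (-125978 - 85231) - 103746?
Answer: 727377499201/1721368334557935 ≈ 0.00042256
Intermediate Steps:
l = -314955 (l = -211209 - 103746 = -314955)
((24711 - 32231)/(-198698 + 131083))/404159 + H(307)/l = ((24711 - 32231)/(-198698 + 131083))/404159 - 133/(-314955) = -7520/(-67615)*(1/404159) - 133*(-1/314955) = -7520*(-1/67615)*(1/404159) + 133/314955 = (1504/13523)*(1/404159) + 133/314955 = 1504/5465442157 + 133/314955 = 727377499201/1721368334557935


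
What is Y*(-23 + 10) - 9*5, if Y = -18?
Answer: 189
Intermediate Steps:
Y*(-23 + 10) - 9*5 = -18*(-23 + 10) - 9*5 = -18*(-13) - 45 = 234 - 45 = 189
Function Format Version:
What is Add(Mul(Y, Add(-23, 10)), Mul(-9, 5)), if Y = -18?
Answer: 189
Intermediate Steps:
Add(Mul(Y, Add(-23, 10)), Mul(-9, 5)) = Add(Mul(-18, Add(-23, 10)), Mul(-9, 5)) = Add(Mul(-18, -13), -45) = Add(234, -45) = 189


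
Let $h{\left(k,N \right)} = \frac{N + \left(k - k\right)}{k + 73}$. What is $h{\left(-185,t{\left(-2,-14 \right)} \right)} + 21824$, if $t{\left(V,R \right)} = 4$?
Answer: $\frac{611071}{28} \approx 21824.0$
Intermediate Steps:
$h{\left(k,N \right)} = \frac{N}{73 + k}$ ($h{\left(k,N \right)} = \frac{N + 0}{73 + k} = \frac{N}{73 + k}$)
$h{\left(-185,t{\left(-2,-14 \right)} \right)} + 21824 = \frac{4}{73 - 185} + 21824 = \frac{4}{-112} + 21824 = 4 \left(- \frac{1}{112}\right) + 21824 = - \frac{1}{28} + 21824 = \frac{611071}{28}$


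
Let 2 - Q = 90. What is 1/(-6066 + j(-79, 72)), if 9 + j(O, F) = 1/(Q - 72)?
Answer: -160/972001 ≈ -0.00016461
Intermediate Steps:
Q = -88 (Q = 2 - 1*90 = 2 - 90 = -88)
j(O, F) = -1441/160 (j(O, F) = -9 + 1/(-88 - 72) = -9 + 1/(-160) = -9 - 1/160 = -1441/160)
1/(-6066 + j(-79, 72)) = 1/(-6066 - 1441/160) = 1/(-972001/160) = -160/972001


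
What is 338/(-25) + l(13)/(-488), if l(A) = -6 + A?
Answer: -165119/12200 ≈ -13.534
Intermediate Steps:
338/(-25) + l(13)/(-488) = 338/(-25) + (-6 + 13)/(-488) = 338*(-1/25) + 7*(-1/488) = -338/25 - 7/488 = -165119/12200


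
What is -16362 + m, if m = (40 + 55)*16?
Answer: -14842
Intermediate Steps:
m = 1520 (m = 95*16 = 1520)
-16362 + m = -16362 + 1520 = -14842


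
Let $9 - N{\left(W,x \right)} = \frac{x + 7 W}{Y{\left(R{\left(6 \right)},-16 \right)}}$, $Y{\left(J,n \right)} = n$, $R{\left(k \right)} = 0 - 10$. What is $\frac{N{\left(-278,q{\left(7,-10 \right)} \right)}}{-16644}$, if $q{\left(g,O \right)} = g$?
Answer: $\frac{1795}{266304} \approx 0.0067404$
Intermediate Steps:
$R{\left(k \right)} = -10$ ($R{\left(k \right)} = 0 - 10 = -10$)
$N{\left(W,x \right)} = 9 + \frac{x}{16} + \frac{7 W}{16}$ ($N{\left(W,x \right)} = 9 - \frac{x + 7 W}{-16} = 9 - \left(x + 7 W\right) \left(- \frac{1}{16}\right) = 9 - \left(- \frac{7 W}{16} - \frac{x}{16}\right) = 9 + \left(\frac{x}{16} + \frac{7 W}{16}\right) = 9 + \frac{x}{16} + \frac{7 W}{16}$)
$\frac{N{\left(-278,q{\left(7,-10 \right)} \right)}}{-16644} = \frac{9 + \frac{1}{16} \cdot 7 + \frac{7}{16} \left(-278\right)}{-16644} = \left(9 + \frac{7}{16} - \frac{973}{8}\right) \left(- \frac{1}{16644}\right) = \left(- \frac{1795}{16}\right) \left(- \frac{1}{16644}\right) = \frac{1795}{266304}$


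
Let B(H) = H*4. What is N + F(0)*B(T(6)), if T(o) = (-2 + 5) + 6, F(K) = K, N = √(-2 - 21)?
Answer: I*√23 ≈ 4.7958*I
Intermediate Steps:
N = I*√23 (N = √(-23) = I*√23 ≈ 4.7958*I)
T(o) = 9 (T(o) = 3 + 6 = 9)
B(H) = 4*H
N + F(0)*B(T(6)) = I*√23 + 0*(4*9) = I*√23 + 0*36 = I*√23 + 0 = I*√23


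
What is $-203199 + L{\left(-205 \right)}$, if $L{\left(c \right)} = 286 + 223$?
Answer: $-202690$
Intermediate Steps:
$L{\left(c \right)} = 509$
$-203199 + L{\left(-205 \right)} = -203199 + 509 = -202690$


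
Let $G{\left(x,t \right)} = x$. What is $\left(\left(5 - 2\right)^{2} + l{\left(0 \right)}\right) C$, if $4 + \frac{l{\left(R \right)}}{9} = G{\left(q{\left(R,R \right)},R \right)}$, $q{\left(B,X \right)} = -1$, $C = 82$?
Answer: $-2952$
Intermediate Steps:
$l{\left(R \right)} = -45$ ($l{\left(R \right)} = -36 + 9 \left(-1\right) = -36 - 9 = -45$)
$\left(\left(5 - 2\right)^{2} + l{\left(0 \right)}\right) C = \left(\left(5 - 2\right)^{2} - 45\right) 82 = \left(3^{2} - 45\right) 82 = \left(9 - 45\right) 82 = \left(-36\right) 82 = -2952$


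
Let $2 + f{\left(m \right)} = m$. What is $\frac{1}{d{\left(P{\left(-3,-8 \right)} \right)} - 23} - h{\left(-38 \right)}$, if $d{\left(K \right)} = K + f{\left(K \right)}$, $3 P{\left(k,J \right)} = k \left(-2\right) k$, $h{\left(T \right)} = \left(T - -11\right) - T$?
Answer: $- \frac{408}{37} \approx -11.027$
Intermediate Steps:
$h{\left(T \right)} = 11$ ($h{\left(T \right)} = \left(T + 11\right) - T = \left(11 + T\right) - T = 11$)
$P{\left(k,J \right)} = - \frac{2 k^{2}}{3}$ ($P{\left(k,J \right)} = \frac{k \left(-2\right) k}{3} = \frac{- 2 k k}{3} = \frac{\left(-2\right) k^{2}}{3} = - \frac{2 k^{2}}{3}$)
$f{\left(m \right)} = -2 + m$
$d{\left(K \right)} = -2 + 2 K$ ($d{\left(K \right)} = K + \left(-2 + K\right) = -2 + 2 K$)
$\frac{1}{d{\left(P{\left(-3,-8 \right)} \right)} - 23} - h{\left(-38 \right)} = \frac{1}{\left(-2 + 2 \left(- \frac{2 \left(-3\right)^{2}}{3}\right)\right) - 23} - 11 = \frac{1}{\left(-2 + 2 \left(\left(- \frac{2}{3}\right) 9\right)\right) - 23} - 11 = \frac{1}{\left(-2 + 2 \left(-6\right)\right) - 23} - 11 = \frac{1}{\left(-2 - 12\right) - 23} - 11 = \frac{1}{-14 - 23} - 11 = \frac{1}{-37} - 11 = - \frac{1}{37} - 11 = - \frac{408}{37}$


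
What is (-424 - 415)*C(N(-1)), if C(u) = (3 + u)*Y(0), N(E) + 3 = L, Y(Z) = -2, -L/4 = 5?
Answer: -33560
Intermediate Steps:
L = -20 (L = -4*5 = -20)
N(E) = -23 (N(E) = -3 - 20 = -23)
C(u) = -6 - 2*u (C(u) = (3 + u)*(-2) = -6 - 2*u)
(-424 - 415)*C(N(-1)) = (-424 - 415)*(-6 - 2*(-23)) = -839*(-6 + 46) = -839*40 = -33560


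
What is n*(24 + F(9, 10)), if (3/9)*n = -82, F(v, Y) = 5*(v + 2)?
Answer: -19434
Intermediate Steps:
F(v, Y) = 10 + 5*v (F(v, Y) = 5*(2 + v) = 10 + 5*v)
n = -246 (n = 3*(-82) = -246)
n*(24 + F(9, 10)) = -246*(24 + (10 + 5*9)) = -246*(24 + (10 + 45)) = -246*(24 + 55) = -246*79 = -19434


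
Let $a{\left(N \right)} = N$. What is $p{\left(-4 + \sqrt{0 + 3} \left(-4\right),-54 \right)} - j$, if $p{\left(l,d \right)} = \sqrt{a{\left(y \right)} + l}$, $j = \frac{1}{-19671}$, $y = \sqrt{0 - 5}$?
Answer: $\frac{1}{19671} + \sqrt{-4 - 4 \sqrt{3} + i \sqrt{5}} \approx 0.33652 + 3.3229 i$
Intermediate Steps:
$y = i \sqrt{5}$ ($y = \sqrt{-5} = i \sqrt{5} \approx 2.2361 i$)
$j = - \frac{1}{19671} \approx -5.0836 \cdot 10^{-5}$
$p{\left(l,d \right)} = \sqrt{l + i \sqrt{5}}$ ($p{\left(l,d \right)} = \sqrt{i \sqrt{5} + l} = \sqrt{l + i \sqrt{5}}$)
$p{\left(-4 + \sqrt{0 + 3} \left(-4\right),-54 \right)} - j = \sqrt{\left(-4 + \sqrt{0 + 3} \left(-4\right)\right) + i \sqrt{5}} - - \frac{1}{19671} = \sqrt{\left(-4 + \sqrt{3} \left(-4\right)\right) + i \sqrt{5}} + \frac{1}{19671} = \sqrt{\left(-4 - 4 \sqrt{3}\right) + i \sqrt{5}} + \frac{1}{19671} = \sqrt{-4 - 4 \sqrt{3} + i \sqrt{5}} + \frac{1}{19671} = \frac{1}{19671} + \sqrt{-4 - 4 \sqrt{3} + i \sqrt{5}}$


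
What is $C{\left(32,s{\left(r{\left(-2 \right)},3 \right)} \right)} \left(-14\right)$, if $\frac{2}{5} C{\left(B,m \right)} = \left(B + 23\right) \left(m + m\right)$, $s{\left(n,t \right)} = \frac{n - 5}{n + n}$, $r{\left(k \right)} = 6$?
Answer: $- \frac{1925}{6} \approx -320.83$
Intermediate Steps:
$s{\left(n,t \right)} = \frac{-5 + n}{2 n}$
$C{\left(B,m \right)} = 5 m \left(23 + B\right)$ ($C{\left(B,m \right)} = \frac{5 \left(B + 23\right) \left(m + m\right)}{2} = \frac{5 \left(23 + B\right) 2 m}{2} = \frac{5 \cdot 2 m \left(23 + B\right)}{2} = 5 m \left(23 + B\right)$)
$C{\left(32,s{\left(r{\left(-2 \right)},3 \right)} \right)} \left(-14\right) = 5 \frac{-5 + 6}{2 \cdot 6} \left(23 + 32\right) \left(-14\right) = 5 \cdot \frac{1}{2} \cdot \frac{1}{6} \cdot 1 \cdot 55 \left(-14\right) = 5 \cdot \frac{1}{12} \cdot 55 \left(-14\right) = \frac{275}{12} \left(-14\right) = - \frac{1925}{6}$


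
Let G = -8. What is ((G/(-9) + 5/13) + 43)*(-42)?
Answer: -72520/39 ≈ -1859.5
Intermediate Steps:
((G/(-9) + 5/13) + 43)*(-42) = ((-8/(-9) + 5/13) + 43)*(-42) = ((-8*(-1/9) + 5*(1/13)) + 43)*(-42) = ((8/9 + 5/13) + 43)*(-42) = (149/117 + 43)*(-42) = (5180/117)*(-42) = -72520/39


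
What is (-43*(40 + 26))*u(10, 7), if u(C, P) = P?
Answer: -19866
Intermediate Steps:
(-43*(40 + 26))*u(10, 7) = -43*(40 + 26)*7 = -43*66*7 = -2838*7 = -19866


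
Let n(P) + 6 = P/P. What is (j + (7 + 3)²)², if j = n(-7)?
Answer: 9025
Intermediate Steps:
n(P) = -5 (n(P) = -6 + P/P = -6 + 1 = -5)
j = -5
(j + (7 + 3)²)² = (-5 + (7 + 3)²)² = (-5 + 10²)² = (-5 + 100)² = 95² = 9025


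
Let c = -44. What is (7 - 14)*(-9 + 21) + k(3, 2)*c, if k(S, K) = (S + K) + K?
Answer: -392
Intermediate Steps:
k(S, K) = S + 2*K (k(S, K) = (K + S) + K = S + 2*K)
(7 - 14)*(-9 + 21) + k(3, 2)*c = (7 - 14)*(-9 + 21) + (3 + 2*2)*(-44) = -7*12 + (3 + 4)*(-44) = -84 + 7*(-44) = -84 - 308 = -392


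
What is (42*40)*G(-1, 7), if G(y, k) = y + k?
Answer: 10080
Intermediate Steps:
G(y, k) = k + y
(42*40)*G(-1, 7) = (42*40)*(7 - 1) = 1680*6 = 10080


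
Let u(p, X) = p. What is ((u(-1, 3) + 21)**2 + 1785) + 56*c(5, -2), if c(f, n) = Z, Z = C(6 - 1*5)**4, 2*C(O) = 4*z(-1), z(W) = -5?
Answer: 562185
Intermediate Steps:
C(O) = -10 (C(O) = (4*(-5))/2 = (1/2)*(-20) = -10)
Z = 10000 (Z = (-10)**4 = 10000)
c(f, n) = 10000
((u(-1, 3) + 21)**2 + 1785) + 56*c(5, -2) = ((-1 + 21)**2 + 1785) + 56*10000 = (20**2 + 1785) + 560000 = (400 + 1785) + 560000 = 2185 + 560000 = 562185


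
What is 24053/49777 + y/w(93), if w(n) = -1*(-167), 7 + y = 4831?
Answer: 244141099/8312759 ≈ 29.369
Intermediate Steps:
y = 4824 (y = -7 + 4831 = 4824)
w(n) = 167
24053/49777 + y/w(93) = 24053/49777 + 4824/167 = 244141099/8312759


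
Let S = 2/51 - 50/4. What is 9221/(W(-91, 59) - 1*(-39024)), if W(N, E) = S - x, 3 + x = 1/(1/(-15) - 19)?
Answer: 67248753/284533417 ≈ 0.23635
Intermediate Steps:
x = -873/286 (x = -3 + 1/(1/(-15) - 19) = -3 + 1/(-1/15 - 19) = -3 + 1/(-286/15) = -3 - 15/286 = -873/286 ≈ -3.0524)
S = -1271/102 (S = 2*(1/51) - 50*¼ = 2/51 - 25/2 = -1271/102 ≈ -12.461)
W(N, E) = -68615/7293 (W(N, E) = -1271/102 - 1*(-873/286) = -1271/102 + 873/286 = -68615/7293)
9221/(W(-91, 59) - 1*(-39024)) = 9221/(-68615/7293 - 1*(-39024)) = 9221/(-68615/7293 + 39024) = 9221/(284533417/7293) = 9221*(7293/284533417) = 67248753/284533417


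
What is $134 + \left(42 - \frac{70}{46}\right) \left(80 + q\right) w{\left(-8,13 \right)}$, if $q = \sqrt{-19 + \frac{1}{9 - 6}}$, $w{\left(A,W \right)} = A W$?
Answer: $- \frac{7742838}{23} - \frac{193648 i \sqrt{42}}{69} \approx -3.3665 \cdot 10^{5} - 18188.0 i$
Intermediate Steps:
$q = \frac{2 i \sqrt{42}}{3}$ ($q = \sqrt{-19 + \frac{1}{3}} = \sqrt{- \frac{56}{3}} = \frac{2 i \sqrt{42}}{3} \approx 4.3205 i$)
$134 + \left(42 - \frac{70}{46}\right) \left(80 + q\right) w{\left(-8,13 \right)} = 134 + \left(42 - \frac{70}{46}\right) \left(80 + \frac{2 i \sqrt{42}}{3}\right) \left(\left(-8\right) 13\right) = 134 + \left(42 - \frac{35}{23}\right) \left(80 + \frac{2 i \sqrt{42}}{3}\right) \left(-104\right) = 134 + \frac{931 \left(80 + \frac{2 i \sqrt{42}}{3}\right)}{23} \left(-104\right) = 134 + \left(\frac{74480}{23} + \frac{1862 i \sqrt{42}}{69}\right) \left(-104\right) = 134 - \left(\frac{7745920}{23} + \frac{193648 i \sqrt{42}}{69}\right) = - \frac{7742838}{23} - \frac{193648 i \sqrt{42}}{69}$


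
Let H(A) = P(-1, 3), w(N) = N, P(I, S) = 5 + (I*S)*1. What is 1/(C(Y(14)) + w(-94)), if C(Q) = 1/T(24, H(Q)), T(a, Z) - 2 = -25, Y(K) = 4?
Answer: -23/2163 ≈ -0.010633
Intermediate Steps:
P(I, S) = 5 + I*S
H(A) = 2 (H(A) = 5 - 1*3 = 5 - 3 = 2)
T(a, Z) = -23 (T(a, Z) = 2 - 25 = -23)
C(Q) = -1/23 (C(Q) = 1/(-23) = -1/23)
1/(C(Y(14)) + w(-94)) = 1/(-1/23 - 94) = 1/(-2163/23) = -23/2163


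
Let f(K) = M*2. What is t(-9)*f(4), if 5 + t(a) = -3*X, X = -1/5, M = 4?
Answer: -176/5 ≈ -35.200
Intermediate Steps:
X = -1/5 (X = -1*1/5 = -1/5 ≈ -0.20000)
f(K) = 8 (f(K) = 4*2 = 8)
t(a) = -22/5 (t(a) = -5 - 3*(-1/5) = -5 + 3/5 = -22/5)
t(-9)*f(4) = -22/5*8 = -176/5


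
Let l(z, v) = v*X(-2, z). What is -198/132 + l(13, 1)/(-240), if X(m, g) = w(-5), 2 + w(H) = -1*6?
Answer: -22/15 ≈ -1.4667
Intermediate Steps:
w(H) = -8 (w(H) = -2 - 1*6 = -2 - 6 = -8)
X(m, g) = -8
l(z, v) = -8*v (l(z, v) = v*(-8) = -8*v)
-198/132 + l(13, 1)/(-240) = -198/132 - 8*1/(-240) = -198*1/132 - 8*(-1/240) = -3/2 + 1/30 = -22/15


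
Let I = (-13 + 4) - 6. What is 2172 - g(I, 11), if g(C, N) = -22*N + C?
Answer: 2429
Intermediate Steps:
I = -15 (I = -9 - 6 = -15)
g(C, N) = C - 22*N
2172 - g(I, 11) = 2172 - (-15 - 22*11) = 2172 - (-15 - 242) = 2172 - 1*(-257) = 2172 + 257 = 2429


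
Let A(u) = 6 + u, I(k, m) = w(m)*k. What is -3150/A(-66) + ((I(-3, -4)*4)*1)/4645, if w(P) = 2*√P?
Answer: 105/2 - 48*I/4645 ≈ 52.5 - 0.010334*I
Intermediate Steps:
I(k, m) = 2*k*√m (I(k, m) = (2*√m)*k = 2*k*√m)
-3150/A(-66) + ((I(-3, -4)*4)*1)/4645 = -3150/(6 - 66) + (((2*(-3)*√(-4))*4)*1)/4645 = -3150/(-60) + (((2*(-3)*(2*I))*4)*1)*(1/4645) = -3150*(-1/60) + ((-12*I*4)*1)*(1/4645) = 105/2 + (-48*I*1)*(1/4645) = 105/2 - 48*I*(1/4645) = 105/2 - 48*I/4645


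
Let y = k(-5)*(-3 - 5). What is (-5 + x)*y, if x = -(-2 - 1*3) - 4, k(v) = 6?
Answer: 192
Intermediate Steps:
x = 1 (x = -(-2 - 3) - 4 = -1*(-5) - 4 = 5 - 4 = 1)
y = -48 (y = 6*(-3 - 5) = 6*(-8) = -48)
(-5 + x)*y = (-5 + 1)*(-48) = -4*(-48) = 192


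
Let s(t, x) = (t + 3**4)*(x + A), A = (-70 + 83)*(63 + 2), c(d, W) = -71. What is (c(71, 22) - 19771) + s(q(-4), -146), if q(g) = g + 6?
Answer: 38175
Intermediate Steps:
q(g) = 6 + g
A = 845 (A = 13*65 = 845)
s(t, x) = (81 + t)*(845 + x) (s(t, x) = (t + 3**4)*(x + 845) = (t + 81)*(845 + x) = (81 + t)*(845 + x))
(c(71, 22) - 19771) + s(q(-4), -146) = (-71 - 19771) + (68445 + 81*(-146) + 845*(6 - 4) + (6 - 4)*(-146)) = -19842 + (68445 - 11826 + 845*2 + 2*(-146)) = -19842 + (68445 - 11826 + 1690 - 292) = -19842 + 58017 = 38175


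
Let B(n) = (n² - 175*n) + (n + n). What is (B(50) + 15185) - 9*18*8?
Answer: 7739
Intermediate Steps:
B(n) = n² - 173*n (B(n) = (n² - 175*n) + 2*n = n² - 173*n)
(B(50) + 15185) - 9*18*8 = (50*(-173 + 50) + 15185) - 9*18*8 = (50*(-123) + 15185) - 162*8 = (-6150 + 15185) - 1296 = 9035 - 1296 = 7739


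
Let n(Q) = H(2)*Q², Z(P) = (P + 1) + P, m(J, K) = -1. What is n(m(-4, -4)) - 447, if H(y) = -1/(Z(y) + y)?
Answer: -3130/7 ≈ -447.14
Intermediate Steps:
Z(P) = 1 + 2*P (Z(P) = (1 + P) + P = 1 + 2*P)
H(y) = -1/(1 + 3*y) (H(y) = -1/((1 + 2*y) + y) = -1/(1 + 3*y))
n(Q) = -Q²/7 (n(Q) = (-1/(1 + 3*2))*Q² = (-1/(1 + 6))*Q² = (-1/7)*Q² = (-1*⅐)*Q² = -Q²/7)
n(m(-4, -4)) - 447 = -⅐*(-1)² - 447 = -⅐*1 - 447 = -⅐ - 447 = -3130/7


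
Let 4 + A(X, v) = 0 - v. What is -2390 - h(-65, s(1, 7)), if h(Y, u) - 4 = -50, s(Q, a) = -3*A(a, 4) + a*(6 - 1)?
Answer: -2344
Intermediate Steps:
A(X, v) = -4 - v (A(X, v) = -4 + (0 - v) = -4 - v)
s(Q, a) = 24 + 5*a (s(Q, a) = -3*(-4 - 1*4) + a*(6 - 1) = -3*(-4 - 4) + a*5 = -3*(-8) + 5*a = 24 + 5*a)
h(Y, u) = -46 (h(Y, u) = 4 - 50 = -46)
-2390 - h(-65, s(1, 7)) = -2390 - 1*(-46) = -2390 + 46 = -2344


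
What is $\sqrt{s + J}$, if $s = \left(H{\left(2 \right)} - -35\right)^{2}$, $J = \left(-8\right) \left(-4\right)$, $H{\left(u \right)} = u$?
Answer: $\sqrt{1401} \approx 37.43$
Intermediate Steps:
$J = 32$
$s = 1369$ ($s = \left(2 - -35\right)^{2} = \left(2 + 35\right)^{2} = 37^{2} = 1369$)
$\sqrt{s + J} = \sqrt{1369 + 32} = \sqrt{1401}$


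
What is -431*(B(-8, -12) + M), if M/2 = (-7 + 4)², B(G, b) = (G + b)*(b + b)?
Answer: -214638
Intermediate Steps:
B(G, b) = 2*b*(G + b) (B(G, b) = (G + b)*(2*b) = 2*b*(G + b))
M = 18 (M = 2*(-7 + 4)² = 2*(-3)² = 2*9 = 18)
-431*(B(-8, -12) + M) = -431*(2*(-12)*(-8 - 12) + 18) = -431*(2*(-12)*(-20) + 18) = -431*(480 + 18) = -431*498 = -214638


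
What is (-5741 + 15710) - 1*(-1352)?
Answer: 11321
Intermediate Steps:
(-5741 + 15710) - 1*(-1352) = 9969 + 1352 = 11321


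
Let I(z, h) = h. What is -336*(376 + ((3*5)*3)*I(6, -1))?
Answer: -111216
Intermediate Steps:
-336*(376 + ((3*5)*3)*I(6, -1)) = -336*(376 + ((3*5)*3)*(-1)) = -336*(376 + (15*3)*(-1)) = -336*(376 + 45*(-1)) = -336*(376 - 45) = -336*331 = -111216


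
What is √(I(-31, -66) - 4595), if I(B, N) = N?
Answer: I*√4661 ≈ 68.271*I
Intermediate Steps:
√(I(-31, -66) - 4595) = √(-66 - 4595) = √(-4661) = I*√4661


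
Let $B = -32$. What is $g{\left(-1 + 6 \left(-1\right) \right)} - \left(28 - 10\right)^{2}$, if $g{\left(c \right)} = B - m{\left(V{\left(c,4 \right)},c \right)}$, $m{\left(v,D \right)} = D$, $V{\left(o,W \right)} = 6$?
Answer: $-349$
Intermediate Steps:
$g{\left(c \right)} = -32 - c$
$g{\left(-1 + 6 \left(-1\right) \right)} - \left(28 - 10\right)^{2} = \left(-32 - \left(-1 + 6 \left(-1\right)\right)\right) - \left(28 - 10\right)^{2} = \left(-32 - \left(-1 - 6\right)\right) - 18^{2} = \left(-32 - -7\right) - 324 = \left(-32 + 7\right) - 324 = -25 - 324 = -349$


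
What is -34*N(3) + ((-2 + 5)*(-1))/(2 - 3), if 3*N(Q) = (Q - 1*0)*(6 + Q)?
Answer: -303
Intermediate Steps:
N(Q) = Q*(6 + Q)/3 (N(Q) = ((Q - 1*0)*(6 + Q))/3 = ((Q + 0)*(6 + Q))/3 = (Q*(6 + Q))/3 = Q*(6 + Q)/3)
-34*N(3) + ((-2 + 5)*(-1))/(2 - 3) = -34*3*(6 + 3)/3 + ((-2 + 5)*(-1))/(2 - 3) = -34*3*9/3 + (3*(-1))/(-1) = -34*9 - 3*(-1) = -306 + 3 = -303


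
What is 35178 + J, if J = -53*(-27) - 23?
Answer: 36586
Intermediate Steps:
J = 1408 (J = 1431 - 23 = 1408)
35178 + J = 35178 + 1408 = 36586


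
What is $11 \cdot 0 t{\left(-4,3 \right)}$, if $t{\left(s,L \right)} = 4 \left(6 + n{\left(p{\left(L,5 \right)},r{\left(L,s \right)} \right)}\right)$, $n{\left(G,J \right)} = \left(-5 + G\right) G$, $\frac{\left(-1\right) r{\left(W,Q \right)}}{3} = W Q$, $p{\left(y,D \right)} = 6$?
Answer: $0$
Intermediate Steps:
$r{\left(W,Q \right)} = - 3 Q W$ ($r{\left(W,Q \right)} = - 3 W Q = - 3 Q W$)
$n{\left(G,J \right)} = G \left(-5 + G\right)$
$t{\left(s,L \right)} = 48$ ($t{\left(s,L \right)} = 4 \left(6 + 6 \left(-5 + 6\right)\right) = 4 \left(6 + 6 \cdot 1\right) = 4 \left(6 + 6\right) = 4 \cdot 12 = 48$)
$11 \cdot 0 t{\left(-4,3 \right)} = 11 \cdot 0 \cdot 48 = 0 \cdot 48 = 0$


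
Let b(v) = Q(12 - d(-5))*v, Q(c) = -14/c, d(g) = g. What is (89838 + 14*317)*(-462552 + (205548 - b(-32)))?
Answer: -411940490416/17 ≈ -2.4232e+10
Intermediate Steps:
b(v) = -14*v/17 (b(v) = (-14/(12 - 1*(-5)))*v = (-14/(12 + 5))*v = (-14/17)*v = (-14*1/17)*v = -14*v/17)
(89838 + 14*317)*(-462552 + (205548 - b(-32))) = (89838 + 14*317)*(-462552 + (205548 - (-14)*(-32)/17)) = (89838 + 4438)*(-462552 + (205548 - 1*448/17)) = 94276*(-462552 + (205548 - 448/17)) = 94276*(-462552 + 3493868/17) = 94276*(-4369516/17) = -411940490416/17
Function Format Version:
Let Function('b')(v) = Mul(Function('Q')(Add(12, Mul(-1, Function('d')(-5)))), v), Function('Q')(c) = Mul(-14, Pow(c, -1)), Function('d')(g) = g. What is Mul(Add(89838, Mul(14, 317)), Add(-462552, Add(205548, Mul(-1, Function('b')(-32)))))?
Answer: Rational(-411940490416, 17) ≈ -2.4232e+10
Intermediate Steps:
Function('b')(v) = Mul(Rational(-14, 17), v) (Function('b')(v) = Mul(Mul(-14, Pow(Add(12, Mul(-1, -5)), -1)), v) = Mul(Mul(-14, Pow(Add(12, 5), -1)), v) = Mul(Mul(-14, Pow(17, -1)), v) = Mul(Mul(-14, Rational(1, 17)), v) = Mul(Rational(-14, 17), v))
Mul(Add(89838, Mul(14, 317)), Add(-462552, Add(205548, Mul(-1, Function('b')(-32))))) = Mul(Add(89838, Mul(14, 317)), Add(-462552, Add(205548, Mul(-1, Mul(Rational(-14, 17), -32))))) = Mul(Add(89838, 4438), Add(-462552, Add(205548, Mul(-1, Rational(448, 17))))) = Mul(94276, Add(-462552, Add(205548, Rational(-448, 17)))) = Mul(94276, Add(-462552, Rational(3493868, 17))) = Mul(94276, Rational(-4369516, 17)) = Rational(-411940490416, 17)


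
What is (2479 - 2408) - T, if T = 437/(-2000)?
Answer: 142437/2000 ≈ 71.219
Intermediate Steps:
T = -437/2000 (T = 437*(-1/2000) = -437/2000 ≈ -0.21850)
(2479 - 2408) - T = (2479 - 2408) - 1*(-437/2000) = 71 + 437/2000 = 142437/2000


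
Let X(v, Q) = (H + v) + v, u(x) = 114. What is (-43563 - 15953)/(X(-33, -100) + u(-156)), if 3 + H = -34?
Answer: -59516/11 ≈ -5410.5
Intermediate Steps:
H = -37 (H = -3 - 34 = -37)
X(v, Q) = -37 + 2*v (X(v, Q) = (-37 + v) + v = -37 + 2*v)
(-43563 - 15953)/(X(-33, -100) + u(-156)) = (-43563 - 15953)/((-37 + 2*(-33)) + 114) = -59516/((-37 - 66) + 114) = -59516/(-103 + 114) = -59516/11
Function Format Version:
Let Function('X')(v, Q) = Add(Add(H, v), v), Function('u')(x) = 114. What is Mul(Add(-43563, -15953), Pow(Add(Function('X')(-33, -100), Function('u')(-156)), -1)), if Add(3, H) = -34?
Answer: Rational(-59516, 11) ≈ -5410.5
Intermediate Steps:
H = -37 (H = Add(-3, -34) = -37)
Function('X')(v, Q) = Add(-37, Mul(2, v)) (Function('X')(v, Q) = Add(Add(-37, v), v) = Add(-37, Mul(2, v)))
Mul(Add(-43563, -15953), Pow(Add(Function('X')(-33, -100), Function('u')(-156)), -1)) = Mul(Add(-43563, -15953), Pow(Add(Add(-37, Mul(2, -33)), 114), -1)) = Mul(-59516, Pow(Add(Add(-37, -66), 114), -1)) = Mul(-59516, Pow(Add(-103, 114), -1)) = Mul(-59516, Pow(11, -1)) = Mul(-59516, Rational(1, 11)) = Rational(-59516, 11)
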